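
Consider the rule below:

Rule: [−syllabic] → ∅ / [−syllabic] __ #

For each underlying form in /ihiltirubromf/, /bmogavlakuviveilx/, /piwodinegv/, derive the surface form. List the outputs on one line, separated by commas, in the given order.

ihiltirubrom, bmogavlakuviveil, piwodineg

/ihiltirubromf/: /f/ is the second consonant of a word-final cluster /mf/, so it deletes. → [ihiltirubrom].
/bmogavlakuviveilx/: /x/ is the second consonant of a word-final cluster /lx/, so it deletes. → [bmogavlakuviveil].
/piwodinegv/: /v/ is the second consonant of a word-final cluster /gv/, so it deletes. → [piwodineg].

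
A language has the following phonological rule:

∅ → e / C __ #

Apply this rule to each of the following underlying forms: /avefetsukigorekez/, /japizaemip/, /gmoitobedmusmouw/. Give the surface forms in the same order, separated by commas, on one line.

avefetsukigorekeze, japizaemipe, gmoitobedmusmouwe

/avefetsukigorekez/: the form ends in the consonant /z/, so [e] is inserted word-finally. → [avefetsukigorekeze].
/japizaemip/: the form ends in the consonant /p/, so [e] is inserted word-finally. → [japizaemipe].
/gmoitobedmusmouw/: the form ends in the consonant /w/, so [e] is inserted word-finally. → [gmoitobedmusmouwe].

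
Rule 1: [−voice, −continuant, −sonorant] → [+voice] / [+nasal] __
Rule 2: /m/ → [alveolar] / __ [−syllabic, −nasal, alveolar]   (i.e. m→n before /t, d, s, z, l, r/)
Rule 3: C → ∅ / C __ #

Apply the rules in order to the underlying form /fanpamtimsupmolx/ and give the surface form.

fanbandinsupmol

Rule 1 (post-nasal voicing): /p/ is a voiceless stop immediately after the nasal /n/, so it voices to [b]. /t/ is a voiceless stop immediately after the nasal /m/, so it voices to [d]. /fanpamtimsupmolx/ → fanbamdimsupmolx.
Rule 2 (nasal place assimilation): /m/ precedes the alveolar consonant /d/, so it assimilates in place to [n]. /m/ precedes the alveolar consonant /s/, so it assimilates in place to [n]. /fanbamdimsupmolx/ → fanbandinsupmolx.
Rule 3 (final cluster simplification): /x/ is the second consonant of a word-final cluster /lx/, so it deletes. /fanbandinsupmolx/ → fanbandinsupmol.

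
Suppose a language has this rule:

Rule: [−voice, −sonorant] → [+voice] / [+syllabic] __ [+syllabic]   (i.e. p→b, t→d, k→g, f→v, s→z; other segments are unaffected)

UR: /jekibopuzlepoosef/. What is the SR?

/k/ is a voiceless obstruent between vowels /e/ and /i/, so it voices to [g].
/p/ is a voiceless obstruent between vowels /o/ and /u/, so it voices to [b].
/p/ is a voiceless obstruent between vowels /e/ and /o/, so it voices to [b].
/s/ is a voiceless obstruent between vowels /o/ and /e/, so it voices to [z].
The other instance of /f/ does not occur in the required environment and remains unchanged.
Surface form: [jegibobuzleboozef].

jegibobuzleboozef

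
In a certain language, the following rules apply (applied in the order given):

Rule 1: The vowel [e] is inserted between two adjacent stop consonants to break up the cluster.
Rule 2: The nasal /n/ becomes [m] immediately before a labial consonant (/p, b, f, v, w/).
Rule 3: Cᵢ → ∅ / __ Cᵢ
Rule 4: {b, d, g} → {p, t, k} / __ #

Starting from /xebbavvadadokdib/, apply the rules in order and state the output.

Rule 1 (stop-cluster e-epenthesis): /b/ and /b/ form a stop–stop cluster, so [e] is inserted between them. /k/ and /d/ form a stop–stop cluster, so [e] is inserted between them. /xebbavvadadokdib/ → xebebavvadadokedib.
Rule 2 (nasal place assimilation): no segment meets the environment; /xebebavvadadokedib/ is unchanged.
Rule 3 (degemination): /vv/ is a geminate; the first /v/ deletes. /xebebavvadadokedib/ → xebebavadadokedib.
Rule 4 (final devoicing): /b/ is a voiced stop in word-final position, so it devoices to [p]. /xebebavadadokedib/ → xebebavadadokedip.

xebebavadadokedip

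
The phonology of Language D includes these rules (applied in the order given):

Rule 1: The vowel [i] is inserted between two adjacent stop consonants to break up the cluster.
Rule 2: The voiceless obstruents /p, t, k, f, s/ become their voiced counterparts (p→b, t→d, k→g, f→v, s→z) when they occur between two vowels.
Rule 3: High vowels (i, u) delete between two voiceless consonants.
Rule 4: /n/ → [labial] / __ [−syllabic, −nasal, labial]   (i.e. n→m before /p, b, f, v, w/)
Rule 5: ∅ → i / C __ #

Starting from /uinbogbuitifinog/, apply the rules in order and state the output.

Rule 1 (stop-cluster i-epenthesis): /g/ and /b/ form a stop–stop cluster, so [i] is inserted between them. /uinbogbuitifinog/ → uinbogibuitifinog.
Rule 2 (intervocalic voicing): /t/ is a voiceless obstruent between vowels /i/ and /i/, so it voices to [d]. /f/ is a voiceless obstruent between vowels /i/ and /i/, so it voices to [v]. /uinbogibuitifinog/ → uinbogibuidivinog.
Rule 3 (high vowel syncope): no segment meets the environment; /uinbogibuidivinog/ is unchanged.
Rule 4 (nasal place assimilation): /n/ precedes the labial consonant /b/, so it assimilates in place to [m]. /uinbogibuidivinog/ → uimbogibuidivinog.
Rule 5 (final i-epenthesis): the form ends in the consonant /g/, so [i] is inserted word-finally. /uimbogibuidivinog/ → uimbogibuidivinogi.

uimbogibuidivinogi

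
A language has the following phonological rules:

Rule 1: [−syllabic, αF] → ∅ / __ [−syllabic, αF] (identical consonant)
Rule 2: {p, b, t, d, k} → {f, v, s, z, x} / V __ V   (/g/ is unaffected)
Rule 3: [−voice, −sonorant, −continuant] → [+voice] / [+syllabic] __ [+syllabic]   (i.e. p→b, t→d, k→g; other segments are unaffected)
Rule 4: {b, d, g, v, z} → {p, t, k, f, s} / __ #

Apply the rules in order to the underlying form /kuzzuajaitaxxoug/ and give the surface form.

Rule 1 (degemination): /zz/ is a geminate; the first /z/ deletes. /xx/ is a geminate; the first /x/ deletes. /kuzzuajaitaxxoug/ → kuzuajaitaxoug.
Rule 2 (intervocalic spirantization): /t/ is a stop between vowels /i/ and /a/, so it spirantizes to the fricative [s]. /kuzuajaitaxoug/ → kuzuajaisaxoug.
Rule 3 (intervocalic voicing): no segment meets the environment; /kuzuajaisaxoug/ is unchanged.
Rule 4 (final devoicing): /g/ is a voiced obstruent in word-final position, so it devoices to [k]. /kuzuajaisaxoug/ → kuzuajaisaxouk.

kuzuajaisaxouk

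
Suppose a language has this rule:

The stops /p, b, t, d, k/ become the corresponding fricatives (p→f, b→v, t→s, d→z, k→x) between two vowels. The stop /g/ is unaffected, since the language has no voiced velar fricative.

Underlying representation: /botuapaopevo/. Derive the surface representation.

/t/ is a stop between vowels /o/ and /u/, so it spirantizes to the fricative [s].
/p/ is a stop between vowels /a/ and /a/, so it spirantizes to the fricative [f].
/p/ is a stop between vowels /o/ and /e/, so it spirantizes to the fricative [f].
The other instance of /b/ does not occur in the required environment and remains unchanged.
Surface form: [bosuafaofevo].

bosuafaofevo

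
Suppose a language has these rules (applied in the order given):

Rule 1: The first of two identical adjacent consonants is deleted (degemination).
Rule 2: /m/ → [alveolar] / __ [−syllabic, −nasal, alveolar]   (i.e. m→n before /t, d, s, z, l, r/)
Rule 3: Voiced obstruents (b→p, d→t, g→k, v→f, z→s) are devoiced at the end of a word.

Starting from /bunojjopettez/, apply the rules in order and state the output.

Rule 1 (degemination): /jj/ is a geminate; the first /j/ deletes. /tt/ is a geminate; the first /t/ deletes. /bunojjopettez/ → bunojopetez.
Rule 2 (nasal place assimilation): no segment meets the environment; /bunojopetez/ is unchanged.
Rule 3 (final devoicing): /z/ is a voiced obstruent in word-final position, so it devoices to [s]. /bunojopetez/ → bunojopetes.

bunojopetes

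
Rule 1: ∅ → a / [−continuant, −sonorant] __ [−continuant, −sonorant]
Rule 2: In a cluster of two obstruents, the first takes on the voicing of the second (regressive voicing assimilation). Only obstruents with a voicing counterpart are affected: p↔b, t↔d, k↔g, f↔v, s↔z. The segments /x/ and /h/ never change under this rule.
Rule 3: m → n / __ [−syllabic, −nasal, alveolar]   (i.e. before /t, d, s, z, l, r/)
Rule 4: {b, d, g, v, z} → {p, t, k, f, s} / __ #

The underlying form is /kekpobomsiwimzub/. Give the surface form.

kekapobonsiwinzup

Rule 1 (stop-cluster a-epenthesis): /k/ and /p/ form a stop–stop cluster, so [a] is inserted between them. /kekpobomsiwimzub/ → kekapobomsiwimzub.
Rule 2 (regressive voicing assimilation): no segment meets the environment; /kekapobomsiwimzub/ is unchanged.
Rule 3 (nasal place assimilation): /m/ precedes the alveolar consonant /s/, so it assimilates in place to [n]. /m/ precedes the alveolar consonant /z/, so it assimilates in place to [n]. /kekapobomsiwimzub/ → kekapobonsiwinzub.
Rule 4 (final devoicing): /b/ is a voiced obstruent in word-final position, so it devoices to [p]. /kekapobonsiwinzub/ → kekapobonsiwinzup.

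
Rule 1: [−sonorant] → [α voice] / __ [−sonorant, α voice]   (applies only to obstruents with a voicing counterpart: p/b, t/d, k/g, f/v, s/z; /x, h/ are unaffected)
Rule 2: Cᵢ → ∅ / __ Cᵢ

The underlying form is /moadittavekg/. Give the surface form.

moaditaveg

Rule 1 (regressive voicing assimilation): /k/ precedes the voiced obstruent /g/, so it voices to [g] by assimilation. /moadittavekg/ → moadittavegg.
Rule 2 (degemination): /tt/ is a geminate; the first /t/ deletes. /gg/ is a geminate; the first /g/ deletes. /moadittavegg/ → moaditaveg.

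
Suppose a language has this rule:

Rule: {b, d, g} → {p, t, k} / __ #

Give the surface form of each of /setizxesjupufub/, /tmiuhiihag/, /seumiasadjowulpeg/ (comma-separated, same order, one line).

/setizxesjupufub/: /b/ is a voiced stop in word-final position, so it devoices to [p]. → [setizxesjupufup].
/tmiuhiihag/: /g/ is a voiced stop in word-final position, so it devoices to [k]. → [tmiuhiihak].
/seumiasadjowulpeg/: /g/ is a voiced stop in word-final position, so it devoices to [k]. → [seumiasadjowulpek].

setizxesjupufup, tmiuhiihak, seumiasadjowulpek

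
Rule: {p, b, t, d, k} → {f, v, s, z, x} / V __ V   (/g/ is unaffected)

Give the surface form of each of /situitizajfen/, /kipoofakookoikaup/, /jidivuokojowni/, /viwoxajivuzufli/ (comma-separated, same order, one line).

sisuisizajfen, kifoofaxooxoixaup, jizivuoxojowni, viwoxajivuzufli

/situitizajfen/: /t/ is a stop between vowels /i/ and /u/, so it spirantizes to the fricative [s]. /t/ is a stop between vowels /i/ and /i/, so it spirantizes to the fricative [s]. → [sisuisizajfen].
/kipoofakookoikaup/: /p/ is a stop between vowels /i/ and /o/, so it spirantizes to the fricative [f]. /k/ is a stop between vowels /a/ and /o/, so it spirantizes to the fricative [x]. /k/ is a stop between vowels /o/ and /o/, so it spirantizes to the fricative [x]. /k/ is a stop between vowels /i/ and /a/, so it spirantizes to the fricative [x]. → [kifoofaxooxoixaup].
/jidivuokojowni/: /d/ is a stop between vowels /i/ and /i/, so it spirantizes to the fricative [z]. /k/ is a stop between vowels /o/ and /o/, so it spirantizes to the fricative [x]. → [jizivuoxojowni].
/viwoxajivuzufli/: the rule's environment is not met; surfaces unchanged as [viwoxajivuzufli].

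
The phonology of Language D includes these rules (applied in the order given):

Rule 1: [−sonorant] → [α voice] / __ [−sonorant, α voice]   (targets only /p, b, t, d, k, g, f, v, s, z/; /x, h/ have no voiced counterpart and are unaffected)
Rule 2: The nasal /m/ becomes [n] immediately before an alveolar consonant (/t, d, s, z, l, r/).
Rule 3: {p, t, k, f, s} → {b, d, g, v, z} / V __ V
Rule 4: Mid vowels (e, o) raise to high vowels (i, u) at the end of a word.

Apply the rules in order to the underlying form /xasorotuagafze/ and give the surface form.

xazoroduagavzi

Rule 1 (regressive voicing assimilation): /f/ precedes the voiced obstruent /z/, so it voices to [v] by assimilation. /xasorotuagafze/ → xasorotuagavze.
Rule 2 (nasal place assimilation): no segment meets the environment; /xasorotuagavze/ is unchanged.
Rule 3 (intervocalic voicing): /s/ is a voiceless obstruent between vowels /a/ and /o/, so it voices to [z]. /t/ is a voiceless obstruent between vowels /o/ and /u/, so it voices to [d]. /xasorotuagavze/ → xazoroduagavze.
Rule 4 (final vowel raising): /e/ is a mid vowel in word-final position, so it raises to [i]. /xazoroduagavze/ → xazoroduagavzi.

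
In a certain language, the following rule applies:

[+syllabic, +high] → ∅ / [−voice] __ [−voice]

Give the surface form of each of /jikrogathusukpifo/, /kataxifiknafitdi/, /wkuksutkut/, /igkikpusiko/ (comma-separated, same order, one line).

jikrogathskpfo, kataxfknaftdi, wkkstkt, igkkpsko

/jikrogathusukpifo/: /u/ is a high vowel flanked by voiceless consonants /h/ and /s/, so it deletes. /u/ is a high vowel flanked by voiceless consonants /s/ and /k/, so it deletes. /i/ is a high vowel flanked by voiceless consonants /p/ and /f/, so it deletes. → [jikrogathskpfo].
/kataxifiknafitdi/: /i/ is a high vowel flanked by voiceless consonants /x/ and /f/, so it deletes. /i/ is a high vowel flanked by voiceless consonants /f/ and /k/, so it deletes. /i/ is a high vowel flanked by voiceless consonants /f/ and /t/, so it deletes. → [kataxfknaftdi].
/wkuksutkut/: /u/ is a high vowel flanked by voiceless consonants /k/ and /k/, so it deletes. /u/ is a high vowel flanked by voiceless consonants /s/ and /t/, so it deletes. /u/ is a high vowel flanked by voiceless consonants /k/ and /t/, so it deletes. → [wkkstkt].
/igkikpusiko/: /i/ is a high vowel flanked by voiceless consonants /k/ and /k/, so it deletes. /u/ is a high vowel flanked by voiceless consonants /p/ and /s/, so it deletes. /i/ is a high vowel flanked by voiceless consonants /s/ and /k/, so it deletes. → [igkkpsko].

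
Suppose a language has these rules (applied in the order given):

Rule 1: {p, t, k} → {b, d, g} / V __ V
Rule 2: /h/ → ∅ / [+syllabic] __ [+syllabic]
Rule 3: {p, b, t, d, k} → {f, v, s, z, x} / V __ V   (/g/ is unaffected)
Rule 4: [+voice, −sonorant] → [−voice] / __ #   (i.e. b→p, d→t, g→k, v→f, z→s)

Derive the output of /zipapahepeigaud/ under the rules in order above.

Rule 1 (intervocalic voicing): /p/ is a voiceless stop between vowels /i/ and /a/, so it voices to [b]. /p/ is a voiceless stop between vowels /a/ and /a/, so it voices to [b]. /p/ is a voiceless stop between vowels /e/ and /e/, so it voices to [b]. /zipapahepeigaud/ → zibabahebeigaud.
Rule 2 (intervocalic h-deletion): /h/ occurs between vowels /a/ and /e/, so it deletes. /zibabahebeigaud/ → zibabaebeigaud.
Rule 3 (intervocalic spirantization): /b/ is a stop between vowels /i/ and /a/, so it spirantizes to the fricative [v]. /b/ is a stop between vowels /a/ and /a/, so it spirantizes to the fricative [v]. /b/ is a stop between vowels /e/ and /e/, so it spirantizes to the fricative [v]. /zibabaebeigaud/ → zivavaeveigaud.
Rule 4 (final devoicing): /d/ is a voiced obstruent in word-final position, so it devoices to [t]. /zivavaeveigaud/ → zivavaeveigaut.

zivavaeveigaut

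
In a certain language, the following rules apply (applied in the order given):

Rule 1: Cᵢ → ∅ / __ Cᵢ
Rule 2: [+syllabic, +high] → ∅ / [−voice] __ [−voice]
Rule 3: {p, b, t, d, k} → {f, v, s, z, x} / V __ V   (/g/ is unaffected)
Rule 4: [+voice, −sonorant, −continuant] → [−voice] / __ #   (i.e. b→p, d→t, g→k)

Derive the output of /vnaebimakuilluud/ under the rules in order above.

vnaevimaxuiluut

Rule 1 (degemination): /ll/ is a geminate; the first /l/ deletes. /vnaebimakuilluud/ → vnaebimakuiluud.
Rule 2 (high vowel syncope): no segment meets the environment; /vnaebimakuiluud/ is unchanged.
Rule 3 (intervocalic spirantization): /b/ is a stop between vowels /e/ and /i/, so it spirantizes to the fricative [v]. /k/ is a stop between vowels /a/ and /u/, so it spirantizes to the fricative [x]. /vnaebimakuiluud/ → vnaevimaxuiluud.
Rule 4 (final devoicing): /d/ is a voiced stop in word-final position, so it devoices to [t]. /vnaevimaxuiluud/ → vnaevimaxuiluut.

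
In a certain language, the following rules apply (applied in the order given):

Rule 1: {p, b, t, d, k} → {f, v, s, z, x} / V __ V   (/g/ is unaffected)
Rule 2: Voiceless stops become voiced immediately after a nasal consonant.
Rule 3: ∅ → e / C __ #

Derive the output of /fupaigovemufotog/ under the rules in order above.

Rule 1 (intervocalic spirantization): /p/ is a stop between vowels /u/ and /a/, so it spirantizes to the fricative [f]. /t/ is a stop between vowels /o/ and /o/, so it spirantizes to the fricative [s]. /fupaigovemufotog/ → fufaigovemufosog.
Rule 2 (post-nasal voicing): no segment meets the environment; /fufaigovemufosog/ is unchanged.
Rule 3 (final e-epenthesis): the form ends in the consonant /g/, so [e] is inserted word-finally. /fufaigovemufosog/ → fufaigovemufosoge.

fufaigovemufosoge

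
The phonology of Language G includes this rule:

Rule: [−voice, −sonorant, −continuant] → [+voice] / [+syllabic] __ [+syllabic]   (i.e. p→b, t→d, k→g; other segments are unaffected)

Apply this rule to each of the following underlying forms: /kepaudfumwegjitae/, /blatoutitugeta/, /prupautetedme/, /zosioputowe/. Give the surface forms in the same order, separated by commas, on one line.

/kepaudfumwegjitae/: /p/ is a voiceless stop between vowels /e/ and /a/, so it voices to [b]. /t/ is a voiceless stop between vowels /i/ and /a/, so it voices to [d]. → [kebaudfumwegjidae].
/blatoutitugeta/: /t/ is a voiceless stop between vowels /a/ and /o/, so it voices to [d]. /t/ is a voiceless stop between vowels /u/ and /i/, so it voices to [d]. /t/ is a voiceless stop between vowels /i/ and /u/, so it voices to [d]. /t/ is a voiceless stop between vowels /e/ and /a/, so it voices to [d]. → [bladoudidugeda].
/prupautetedme/: /p/ is a voiceless stop between vowels /u/ and /a/, so it voices to [b]. /t/ is a voiceless stop between vowels /u/ and /e/, so it voices to [d]. /t/ is a voiceless stop between vowels /e/ and /e/, so it voices to [d]. → [prubaudededme].
/zosioputowe/: /p/ is a voiceless stop between vowels /o/ and /u/, so it voices to [b]. /t/ is a voiceless stop between vowels /u/ and /o/, so it voices to [d]. → [zosiobudowe].

kebaudfumwegjidae, bladoudidugeda, prubaudededme, zosiobudowe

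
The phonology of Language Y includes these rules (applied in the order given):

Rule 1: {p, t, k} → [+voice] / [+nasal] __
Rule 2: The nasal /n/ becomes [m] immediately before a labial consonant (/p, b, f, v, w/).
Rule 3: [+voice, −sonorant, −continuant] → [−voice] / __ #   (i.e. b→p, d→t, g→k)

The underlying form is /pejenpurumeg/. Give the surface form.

pejemburumek

Rule 1 (post-nasal voicing): /p/ is a voiceless stop immediately after the nasal /n/, so it voices to [b]. /pejenpurumeg/ → pejenburumeg.
Rule 2 (nasal place assimilation): /n/ precedes the labial consonant /b/, so it assimilates in place to [m]. /pejenburumeg/ → pejemburumeg.
Rule 3 (final devoicing): /g/ is a voiced stop in word-final position, so it devoices to [k]. /pejemburumeg/ → pejemburumek.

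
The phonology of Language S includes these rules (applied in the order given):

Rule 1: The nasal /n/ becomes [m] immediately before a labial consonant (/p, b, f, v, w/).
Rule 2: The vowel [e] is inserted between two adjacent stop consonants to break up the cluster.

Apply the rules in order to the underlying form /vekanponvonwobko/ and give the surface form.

Rule 1 (nasal place assimilation): /n/ precedes the labial consonant /p/, so it assimilates in place to [m]. /n/ precedes the labial consonant /v/, so it assimilates in place to [m]. /n/ precedes the labial consonant /w/, so it assimilates in place to [m]. /vekanponvonwobko/ → vekampomvomwobko.
Rule 2 (stop-cluster e-epenthesis): /b/ and /k/ form a stop–stop cluster, so [e] is inserted between them. /vekampomvomwobko/ → vekampomvomwobeko.

vekampomvomwobeko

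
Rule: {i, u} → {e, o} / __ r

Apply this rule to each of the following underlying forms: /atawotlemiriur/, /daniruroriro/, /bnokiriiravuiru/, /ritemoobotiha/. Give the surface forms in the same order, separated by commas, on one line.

atawotlemerior, danerororero, bnokerieravueru, ritemoobotiha

/atawotlemiriur/: /i/ is a high vowel immediately before /r/, so it lowers to [e]. /u/ is a high vowel immediately before /r/, so it lowers to [o]. → [atawotlemerior].
/daniruroriro/: /i/ is a high vowel immediately before /r/, so it lowers to [e]. /u/ is a high vowel immediately before /r/, so it lowers to [o]. /i/ is a high vowel immediately before /r/, so it lowers to [e]. → [danerororero].
/bnokiriiravuiru/: /i/ is a high vowel immediately before /r/, so it lowers to [e]. /i/ is a high vowel immediately before /r/, so it lowers to [e]. /i/ is a high vowel immediately before /r/, so it lowers to [e]. → [bnokerieravueru].
/ritemoobotiha/: the rule's environment is not met; surfaces unchanged as [ritemoobotiha].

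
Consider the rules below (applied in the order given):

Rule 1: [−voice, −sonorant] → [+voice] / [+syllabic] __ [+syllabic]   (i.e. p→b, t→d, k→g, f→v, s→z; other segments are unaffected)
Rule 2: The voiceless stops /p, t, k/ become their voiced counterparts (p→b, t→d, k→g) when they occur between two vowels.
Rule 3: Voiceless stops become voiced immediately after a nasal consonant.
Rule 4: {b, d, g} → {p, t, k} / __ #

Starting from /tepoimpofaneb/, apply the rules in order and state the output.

teboimbovanep

Rule 1 (intervocalic voicing): /p/ is a voiceless obstruent between vowels /e/ and /o/, so it voices to [b]. /f/ is a voiceless obstruent between vowels /o/ and /a/, so it voices to [v]. /tepoimpofaneb/ → teboimpovaneb.
Rule 2 (intervocalic voicing): no segment meets the environment; /teboimpovaneb/ is unchanged.
Rule 3 (post-nasal voicing): /p/ is a voiceless stop immediately after the nasal /m/, so it voices to [b]. /teboimpovaneb/ → teboimbovaneb.
Rule 4 (final devoicing): /b/ is a voiced stop in word-final position, so it devoices to [p]. /teboimbovaneb/ → teboimbovanep.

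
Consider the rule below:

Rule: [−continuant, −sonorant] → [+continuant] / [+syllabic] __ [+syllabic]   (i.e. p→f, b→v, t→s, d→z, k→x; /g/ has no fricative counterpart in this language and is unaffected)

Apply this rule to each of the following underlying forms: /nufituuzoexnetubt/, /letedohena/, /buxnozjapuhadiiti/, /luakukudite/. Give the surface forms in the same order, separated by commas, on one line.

nufisuuzoexnesubt, lesezohena, buxnozjafuhaziisi, luaxuxuzise

/nufituuzoexnetubt/: /t/ is a stop between vowels /i/ and /u/, so it spirantizes to the fricative [s]. /t/ is a stop between vowels /e/ and /u/, so it spirantizes to the fricative [s]. → [nufisuuzoexnesubt].
/letedohena/: /t/ is a stop between vowels /e/ and /e/, so it spirantizes to the fricative [s]. /d/ is a stop between vowels /e/ and /o/, so it spirantizes to the fricative [z]. → [lesezohena].
/buxnozjapuhadiiti/: /p/ is a stop between vowels /a/ and /u/, so it spirantizes to the fricative [f]. /d/ is a stop between vowels /a/ and /i/, so it spirantizes to the fricative [z]. /t/ is a stop between vowels /i/ and /i/, so it spirantizes to the fricative [s]. → [buxnozjafuhaziisi].
/luakukudite/: /k/ is a stop between vowels /a/ and /u/, so it spirantizes to the fricative [x]. /k/ is a stop between vowels /u/ and /u/, so it spirantizes to the fricative [x]. /d/ is a stop between vowels /u/ and /i/, so it spirantizes to the fricative [z]. /t/ is a stop between vowels /i/ and /e/, so it spirantizes to the fricative [s]. → [luaxuxuzise].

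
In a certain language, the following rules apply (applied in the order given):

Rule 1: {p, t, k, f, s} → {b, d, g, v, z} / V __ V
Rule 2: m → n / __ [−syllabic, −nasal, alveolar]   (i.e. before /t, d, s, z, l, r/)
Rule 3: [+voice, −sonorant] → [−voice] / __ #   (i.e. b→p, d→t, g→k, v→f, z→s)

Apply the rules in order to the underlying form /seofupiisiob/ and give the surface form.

seovubiiziop

Rule 1 (intervocalic voicing): /f/ is a voiceless obstruent between vowels /o/ and /u/, so it voices to [v]. /p/ is a voiceless obstruent between vowels /u/ and /i/, so it voices to [b]. /s/ is a voiceless obstruent between vowels /i/ and /i/, so it voices to [z]. /seofupiisiob/ → seovubiiziob.
Rule 2 (nasal place assimilation): no segment meets the environment; /seovubiiziob/ is unchanged.
Rule 3 (final devoicing): /b/ is a voiced obstruent in word-final position, so it devoices to [p]. /seovubiiziob/ → seovubiiziop.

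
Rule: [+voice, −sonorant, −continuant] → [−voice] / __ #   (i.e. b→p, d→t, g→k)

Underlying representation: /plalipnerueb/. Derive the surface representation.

/b/ is a voiced stop in word-final position, so it devoices to [p].
Surface form: [plalipneruep].

plalipneruep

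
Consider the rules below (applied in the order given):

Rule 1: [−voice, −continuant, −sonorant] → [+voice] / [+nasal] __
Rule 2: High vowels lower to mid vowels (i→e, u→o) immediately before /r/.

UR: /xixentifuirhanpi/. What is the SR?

xixendifuerhanbi

Rule 1 (post-nasal voicing): /t/ is a voiceless stop immediately after the nasal /n/, so it voices to [d]. /p/ is a voiceless stop immediately after the nasal /n/, so it voices to [b]. /xixentifuirhanpi/ → xixendifuirhanbi.
Rule 2 (pre-rhotic lowering): /i/ is a high vowel immediately before /r/, so it lowers to [e]. /xixendifuirhanbi/ → xixendifuerhanbi.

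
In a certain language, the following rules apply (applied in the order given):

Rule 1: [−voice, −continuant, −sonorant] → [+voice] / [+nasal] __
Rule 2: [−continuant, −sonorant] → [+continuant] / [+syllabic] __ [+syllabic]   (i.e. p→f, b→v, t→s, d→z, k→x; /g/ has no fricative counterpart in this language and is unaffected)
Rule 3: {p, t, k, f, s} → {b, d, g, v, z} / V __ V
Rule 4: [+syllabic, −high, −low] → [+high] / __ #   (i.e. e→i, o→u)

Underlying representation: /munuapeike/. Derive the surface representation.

munuaveixi

Rule 1 (post-nasal voicing): no segment meets the environment; /munuapeike/ is unchanged.
Rule 2 (intervocalic spirantization): /p/ is a stop between vowels /a/ and /e/, so it spirantizes to the fricative [f]. /k/ is a stop between vowels /i/ and /e/, so it spirantizes to the fricative [x]. /munuapeike/ → munuafeixe.
Rule 3 (intervocalic voicing): /f/ is a voiceless obstruent between vowels /a/ and /e/, so it voices to [v]. /munuafeixe/ → munuaveixe.
Rule 4 (final vowel raising): /e/ is a mid vowel in word-final position, so it raises to [i]. /munuaveixe/ → munuaveixi.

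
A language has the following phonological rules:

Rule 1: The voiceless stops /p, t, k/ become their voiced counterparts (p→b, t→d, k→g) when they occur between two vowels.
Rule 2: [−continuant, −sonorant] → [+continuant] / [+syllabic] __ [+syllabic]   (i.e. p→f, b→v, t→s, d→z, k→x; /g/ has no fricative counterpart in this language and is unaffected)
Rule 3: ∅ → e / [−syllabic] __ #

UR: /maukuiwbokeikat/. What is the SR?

mauguiwbogeigate

Rule 1 (intervocalic voicing): /k/ is a voiceless stop between vowels /u/ and /u/, so it voices to [g]. /k/ is a voiceless stop between vowels /o/ and /e/, so it voices to [g]. /k/ is a voiceless stop between vowels /i/ and /a/, so it voices to [g]. /maukuiwbokeikat/ → mauguiwbogeigat.
Rule 2 (intervocalic spirantization): no segment meets the environment; /mauguiwbogeigat/ is unchanged.
Rule 3 (final e-epenthesis): the form ends in the consonant /t/, so [e] is inserted word-finally. /mauguiwbogeigat/ → mauguiwbogeigate.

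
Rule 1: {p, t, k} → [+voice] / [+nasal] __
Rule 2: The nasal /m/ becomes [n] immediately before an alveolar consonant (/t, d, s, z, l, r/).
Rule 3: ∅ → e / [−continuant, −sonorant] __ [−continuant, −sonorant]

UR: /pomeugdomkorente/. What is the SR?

Rule 1 (post-nasal voicing): /k/ is a voiceless stop immediately after the nasal /m/, so it voices to [g]. /t/ is a voiceless stop immediately after the nasal /n/, so it voices to [d]. /pomeugdomkorente/ → pomeugdomgorende.
Rule 2 (nasal place assimilation): no segment meets the environment; /pomeugdomgorende/ is unchanged.
Rule 3 (stop-cluster e-epenthesis): /g/ and /d/ form a stop–stop cluster, so [e] is inserted between them. /pomeugdomgorende/ → pomeugedomgorende.

pomeugedomgorende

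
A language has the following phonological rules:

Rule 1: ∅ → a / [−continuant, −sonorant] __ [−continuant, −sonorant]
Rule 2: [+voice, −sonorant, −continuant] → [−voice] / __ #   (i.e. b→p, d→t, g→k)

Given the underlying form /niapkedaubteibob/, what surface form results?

Rule 1 (stop-cluster a-epenthesis): /p/ and /k/ form a stop–stop cluster, so [a] is inserted between them. /b/ and /t/ form a stop–stop cluster, so [a] is inserted between them. /niapkedaubteibob/ → niapakedaubateibob.
Rule 2 (final devoicing): /b/ is a voiced stop in word-final position, so it devoices to [p]. /niapakedaubateibob/ → niapakedaubateibop.

niapakedaubateibop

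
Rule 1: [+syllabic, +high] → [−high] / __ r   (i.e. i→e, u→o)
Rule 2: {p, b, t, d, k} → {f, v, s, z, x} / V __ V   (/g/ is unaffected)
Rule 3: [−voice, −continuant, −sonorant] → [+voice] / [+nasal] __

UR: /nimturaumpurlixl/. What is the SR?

Rule 1 (pre-rhotic lowering): /u/ is a high vowel immediately before /r/, so it lowers to [o]. /u/ is a high vowel immediately before /r/, so it lowers to [o]. /nimturaumpurlixl/ → nimtoraumporlixl.
Rule 2 (intervocalic spirantization): no segment meets the environment; /nimtoraumporlixl/ is unchanged.
Rule 3 (post-nasal voicing): /t/ is a voiceless stop immediately after the nasal /m/, so it voices to [d]. /p/ is a voiceless stop immediately after the nasal /m/, so it voices to [b]. /nimtoraumporlixl/ → nimdoraumborlixl.

nimdoraumborlixl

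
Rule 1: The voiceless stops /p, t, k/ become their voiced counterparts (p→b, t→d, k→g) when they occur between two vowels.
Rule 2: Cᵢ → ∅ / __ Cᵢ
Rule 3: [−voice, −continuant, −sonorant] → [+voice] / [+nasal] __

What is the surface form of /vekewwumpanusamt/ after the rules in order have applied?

Rule 1 (intervocalic voicing): /k/ is a voiceless stop between vowels /e/ and /e/, so it voices to [g]. /vekewwumpanusamt/ → vegewwumpanusamt.
Rule 2 (degemination): /ww/ is a geminate; the first /w/ deletes. /vegewwumpanusamt/ → vegewumpanusamt.
Rule 3 (post-nasal voicing): /p/ is a voiceless stop immediately after the nasal /m/, so it voices to [b]. /t/ is a voiceless stop immediately after the nasal /m/, so it voices to [d]. /vegewumpanusamt/ → vegewumbanusamd.

vegewumbanusamd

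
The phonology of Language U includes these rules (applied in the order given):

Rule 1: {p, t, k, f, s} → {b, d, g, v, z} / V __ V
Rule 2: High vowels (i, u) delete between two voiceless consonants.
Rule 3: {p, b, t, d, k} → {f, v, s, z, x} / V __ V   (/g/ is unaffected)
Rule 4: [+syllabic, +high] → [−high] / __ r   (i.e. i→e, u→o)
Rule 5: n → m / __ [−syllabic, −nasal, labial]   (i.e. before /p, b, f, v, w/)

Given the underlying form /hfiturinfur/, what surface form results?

Rule 1 (intervocalic voicing): /t/ is a voiceless obstruent between vowels /i/ and /u/, so it voices to [d]. /hfiturinfur/ → hfidurinfur.
Rule 2 (high vowel syncope): no segment meets the environment; /hfidurinfur/ is unchanged.
Rule 3 (intervocalic spirantization): /d/ is a stop between vowels /i/ and /u/, so it spirantizes to the fricative [z]. /hfidurinfur/ → hfizurinfur.
Rule 4 (pre-rhotic lowering): /u/ is a high vowel immediately before /r/, so it lowers to [o]. /u/ is a high vowel immediately before /r/, so it lowers to [o]. /hfizurinfur/ → hfizorinfor.
Rule 5 (nasal place assimilation): /n/ precedes the labial consonant /f/, so it assimilates in place to [m]. /hfizorinfor/ → hfizorimfor.

hfizorimfor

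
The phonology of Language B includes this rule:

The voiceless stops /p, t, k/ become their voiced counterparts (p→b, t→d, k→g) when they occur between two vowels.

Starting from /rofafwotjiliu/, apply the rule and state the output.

rofafwotjiliu

No segment of /rofafwotjiliu/ meets the structural description of the rule, so the form surfaces unchanged.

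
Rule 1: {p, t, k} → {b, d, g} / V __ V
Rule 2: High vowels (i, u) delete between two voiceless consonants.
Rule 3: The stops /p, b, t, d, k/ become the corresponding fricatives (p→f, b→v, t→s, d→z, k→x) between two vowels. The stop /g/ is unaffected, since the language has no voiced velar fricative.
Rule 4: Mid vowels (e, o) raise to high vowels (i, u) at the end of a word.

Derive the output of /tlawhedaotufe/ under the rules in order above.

tlawhezaozufi

Rule 1 (intervocalic voicing): /t/ is a voiceless stop between vowels /o/ and /u/, so it voices to [d]. /tlawhedaotufe/ → tlawhedaodufe.
Rule 2 (high vowel syncope): no segment meets the environment; /tlawhedaodufe/ is unchanged.
Rule 3 (intervocalic spirantization): /d/ is a stop between vowels /e/ and /a/, so it spirantizes to the fricative [z]. /d/ is a stop between vowels /o/ and /u/, so it spirantizes to the fricative [z]. /tlawhedaodufe/ → tlawhezaozufe.
Rule 4 (final vowel raising): /e/ is a mid vowel in word-final position, so it raises to [i]. /tlawhezaozufe/ → tlawhezaozufi.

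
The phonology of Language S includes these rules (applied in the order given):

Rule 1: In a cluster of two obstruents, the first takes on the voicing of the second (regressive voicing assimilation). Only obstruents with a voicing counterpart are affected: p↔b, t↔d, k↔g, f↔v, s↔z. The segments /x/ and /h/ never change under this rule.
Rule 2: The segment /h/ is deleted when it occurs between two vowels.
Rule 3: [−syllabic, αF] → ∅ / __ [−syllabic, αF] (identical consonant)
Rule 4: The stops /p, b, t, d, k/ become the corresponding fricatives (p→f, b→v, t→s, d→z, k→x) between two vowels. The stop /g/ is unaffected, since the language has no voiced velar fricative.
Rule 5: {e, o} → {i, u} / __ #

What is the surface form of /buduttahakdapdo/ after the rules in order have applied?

buzusaagdabdu

Rule 1 (regressive voicing assimilation): /k/ precedes the voiced obstruent /d/, so it voices to [g] by assimilation. /p/ precedes the voiced obstruent /d/, so it voices to [b] by assimilation. /buduttahakdapdo/ → buduttahagdabdo.
Rule 2 (intervocalic h-deletion): /h/ occurs between vowels /a/ and /a/, so it deletes. /buduttahagdabdo/ → buduttaagdabdo.
Rule 3 (degemination): /tt/ is a geminate; the first /t/ deletes. /buduttaagdabdo/ → budutaagdabdo.
Rule 4 (intervocalic spirantization): /d/ is a stop between vowels /u/ and /u/, so it spirantizes to the fricative [z]. /t/ is a stop between vowels /u/ and /a/, so it spirantizes to the fricative [s]. /budutaagdabdo/ → buzusaagdabdo.
Rule 5 (final vowel raising): /o/ is a mid vowel in word-final position, so it raises to [u]. /buzusaagdabdo/ → buzusaagdabdu.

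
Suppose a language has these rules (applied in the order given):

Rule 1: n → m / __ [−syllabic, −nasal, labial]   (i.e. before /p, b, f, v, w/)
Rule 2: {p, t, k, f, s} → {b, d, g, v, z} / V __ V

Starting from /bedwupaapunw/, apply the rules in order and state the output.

bedwubaabumw

Rule 1 (nasal place assimilation): /n/ precedes the labial consonant /w/, so it assimilates in place to [m]. /bedwupaapunw/ → bedwupaapumw.
Rule 2 (intervocalic voicing): /p/ is a voiceless obstruent between vowels /u/ and /a/, so it voices to [b]. /p/ is a voiceless obstruent between vowels /a/ and /u/, so it voices to [b]. /bedwupaapumw/ → bedwubaabumw.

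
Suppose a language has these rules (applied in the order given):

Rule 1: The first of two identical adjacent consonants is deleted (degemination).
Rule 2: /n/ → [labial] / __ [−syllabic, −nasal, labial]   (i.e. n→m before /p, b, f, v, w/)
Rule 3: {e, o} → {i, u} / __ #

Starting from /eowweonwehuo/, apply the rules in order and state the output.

eoweomwehuu

Rule 1 (degemination): /ww/ is a geminate; the first /w/ deletes. /eowweonwehuo/ → eoweonwehuo.
Rule 2 (nasal place assimilation): /n/ precedes the labial consonant /w/, so it assimilates in place to [m]. /eoweonwehuo/ → eoweomwehuo.
Rule 3 (final vowel raising): /o/ is a mid vowel in word-final position, so it raises to [u]. /eoweomwehuo/ → eoweomwehuu.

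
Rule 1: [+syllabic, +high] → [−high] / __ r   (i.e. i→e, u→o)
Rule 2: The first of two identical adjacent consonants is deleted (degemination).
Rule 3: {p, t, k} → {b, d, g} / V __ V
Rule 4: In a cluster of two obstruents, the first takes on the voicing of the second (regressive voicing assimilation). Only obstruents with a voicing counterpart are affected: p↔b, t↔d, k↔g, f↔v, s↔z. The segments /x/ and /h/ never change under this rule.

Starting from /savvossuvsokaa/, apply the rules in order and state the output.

Rule 1 (pre-rhotic lowering): no segment meets the environment; /savvossuvsokaa/ is unchanged.
Rule 2 (degemination): /vv/ is a geminate; the first /v/ deletes. /ss/ is a geminate; the first /s/ deletes. /savvossuvsokaa/ → savosuvsokaa.
Rule 3 (intervocalic voicing): /k/ is a voiceless stop between vowels /o/ and /a/, so it voices to [g]. /savosuvsokaa/ → savosuvsogaa.
Rule 4 (regressive voicing assimilation): /v/ precedes the voiceless obstruent /s/, so it devoices to [f] by assimilation. /savosuvsogaa/ → savosufsogaa.

savosufsogaa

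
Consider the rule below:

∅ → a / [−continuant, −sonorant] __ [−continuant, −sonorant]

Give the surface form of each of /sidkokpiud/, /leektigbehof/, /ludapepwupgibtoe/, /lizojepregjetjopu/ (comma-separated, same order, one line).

/sidkokpiud/: /d/ and /k/ form a stop–stop cluster, so [a] is inserted between them. /k/ and /p/ form a stop–stop cluster, so [a] is inserted between them. → [sidakokapiud].
/leektigbehof/: /k/ and /t/ form a stop–stop cluster, so [a] is inserted between them. /g/ and /b/ form a stop–stop cluster, so [a] is inserted between them. → [leekatigabehof].
/ludapepwupgibtoe/: /p/ and /g/ form a stop–stop cluster, so [a] is inserted between them. /b/ and /t/ form a stop–stop cluster, so [a] is inserted between them. → [ludapepwupagibatoe].
/lizojepregjetjopu/: the rule's environment is not met; surfaces unchanged as [lizojepregjetjopu].

sidakokapiud, leekatigabehof, ludapepwupagibatoe, lizojepregjetjopu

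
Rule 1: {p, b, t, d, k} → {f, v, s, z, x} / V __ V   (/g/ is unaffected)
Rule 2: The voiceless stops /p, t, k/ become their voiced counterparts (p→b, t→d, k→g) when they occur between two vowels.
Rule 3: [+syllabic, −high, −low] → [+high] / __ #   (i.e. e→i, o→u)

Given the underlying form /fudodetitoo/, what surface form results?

Rule 1 (intervocalic spirantization): /d/ is a stop between vowels /u/ and /o/, so it spirantizes to the fricative [z]. /d/ is a stop between vowels /o/ and /e/, so it spirantizes to the fricative [z]. /t/ is a stop between vowels /e/ and /i/, so it spirantizes to the fricative [s]. /t/ is a stop between vowels /i/ and /o/, so it spirantizes to the fricative [s]. /fudodetitoo/ → fuzozesisoo.
Rule 2 (intervocalic voicing): no segment meets the environment; /fuzozesisoo/ is unchanged.
Rule 3 (final vowel raising): /o/ is a mid vowel in word-final position, so it raises to [u]. /fuzozesisoo/ → fuzozesisou.

fuzozesisou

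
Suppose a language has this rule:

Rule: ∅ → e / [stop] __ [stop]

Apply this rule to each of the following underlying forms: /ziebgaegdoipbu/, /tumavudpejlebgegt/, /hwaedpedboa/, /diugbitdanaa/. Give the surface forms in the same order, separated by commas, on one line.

ziebegaegedoipebu, tumavudepejlebegeget, hwaedepedeboa, diugebitedanaa

/ziebgaegdoipbu/: /b/ and /g/ form a stop–stop cluster, so [e] is inserted between them. /g/ and /d/ form a stop–stop cluster, so [e] is inserted between them. /p/ and /b/ form a stop–stop cluster, so [e] is inserted between them. → [ziebegaegedoipebu].
/tumavudpejlebgegt/: /d/ and /p/ form a stop–stop cluster, so [e] is inserted between them. /b/ and /g/ form a stop–stop cluster, so [e] is inserted between them. /g/ and /t/ form a stop–stop cluster, so [e] is inserted between them. → [tumavudepejlebegeget].
/hwaedpedboa/: /d/ and /p/ form a stop–stop cluster, so [e] is inserted between them. /d/ and /b/ form a stop–stop cluster, so [e] is inserted between them. → [hwaedepedeboa].
/diugbitdanaa/: /g/ and /b/ form a stop–stop cluster, so [e] is inserted between them. /t/ and /d/ form a stop–stop cluster, so [e] is inserted between them. → [diugebitedanaa].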